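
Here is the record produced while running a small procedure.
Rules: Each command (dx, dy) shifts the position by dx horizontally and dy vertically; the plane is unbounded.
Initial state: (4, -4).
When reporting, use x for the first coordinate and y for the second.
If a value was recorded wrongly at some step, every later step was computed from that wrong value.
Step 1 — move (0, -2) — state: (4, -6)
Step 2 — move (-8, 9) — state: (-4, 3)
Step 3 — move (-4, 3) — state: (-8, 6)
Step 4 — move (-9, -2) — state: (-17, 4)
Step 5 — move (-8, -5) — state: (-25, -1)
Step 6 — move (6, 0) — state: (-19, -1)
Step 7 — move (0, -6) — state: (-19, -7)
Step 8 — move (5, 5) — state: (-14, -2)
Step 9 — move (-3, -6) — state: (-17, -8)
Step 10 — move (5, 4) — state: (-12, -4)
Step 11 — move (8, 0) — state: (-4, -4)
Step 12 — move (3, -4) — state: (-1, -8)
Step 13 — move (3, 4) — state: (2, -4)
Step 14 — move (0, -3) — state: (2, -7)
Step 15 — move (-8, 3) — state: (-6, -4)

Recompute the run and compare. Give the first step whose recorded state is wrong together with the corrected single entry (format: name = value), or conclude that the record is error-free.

no error

1. x = 4 + (0) = 4, y = -4 + (-2) = -6 (in agreement)
2. x = 4 + (-8) = -4, y = -6 + (9) = 3 (checks out)
3. x = -4 + (-4) = -8, y = 3 + (3) = 6 (in agreement)
4. x = -8 + (-9) = -17, y = 6 + (-2) = 4 (exactly as logged)
5. x = -17 + (-8) = -25, y = 4 + (-5) = -1 (consistent with the record)
6. x = -25 + (6) = -19, y = -1 + (0) = -1 (in agreement)
7. x = -19 + (0) = -19, y = -1 + (-6) = -7 (no discrepancy)
8. x = -19 + (5) = -14, y = -7 + (5) = -2 (confirmed correct)
9. x = -14 + (-3) = -17, y = -2 + (-6) = -8 (agrees with the record)
10. x = -17 + (5) = -12, y = -8 + (4) = -4 (consistent with the record)
11. x = -12 + (8) = -4, y = -4 + (0) = -4 (exactly as logged)
12. x = -4 + (3) = -1, y = -4 + (-4) = -8 (consistent with the record)
13. x = -1 + (3) = 2, y = -8 + (4) = -4 (in agreement)
14. x = 2 + (0) = 2, y = -4 + (-3) = -7 (checks out)
15. x = 2 + (-8) = -6, y = -7 + (3) = -4 (verified)
Each recorded entry agrees with the recomputation.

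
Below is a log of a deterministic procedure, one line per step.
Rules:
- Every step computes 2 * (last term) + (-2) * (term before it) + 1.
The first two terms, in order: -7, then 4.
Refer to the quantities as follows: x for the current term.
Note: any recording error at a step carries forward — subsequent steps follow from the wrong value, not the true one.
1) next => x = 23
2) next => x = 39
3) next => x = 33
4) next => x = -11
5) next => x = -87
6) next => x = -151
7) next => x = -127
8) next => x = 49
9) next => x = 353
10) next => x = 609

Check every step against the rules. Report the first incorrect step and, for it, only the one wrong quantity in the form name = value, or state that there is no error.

step 1: x = 2*(4) + (-2)*(-7) + (1) = 23 -> consistent with the log
step 2: x = 2*(23) + (-2)*(4) + (1) = 39 -> confirmed correct
step 3: x = 2*(39) + (-2)*(23) + (1) = 33 -> verified
step 4: x = 2*(33) + (-2)*(39) + (1) = -11 -> in agreement
step 5: x = 2*(-11) + (-2)*(33) + (1) = -87 -> in agreement
step 6: x = 2*(-87) + (-2)*(-11) + (1) = -151 -> matches
step 7: x = 2*(-151) + (-2)*(-87) + (1) = -127 -> no discrepancy
step 8: x = 2*(-127) + (-2)*(-151) + (1) = 49 -> consistent with the log
step 9: x = 2*(49) + (-2)*(-127) + (1) = 353 -> checks out
step 10: x = 2*(353) + (-2)*(49) + (1) = 609 -> matches
Every step is consistent.

no error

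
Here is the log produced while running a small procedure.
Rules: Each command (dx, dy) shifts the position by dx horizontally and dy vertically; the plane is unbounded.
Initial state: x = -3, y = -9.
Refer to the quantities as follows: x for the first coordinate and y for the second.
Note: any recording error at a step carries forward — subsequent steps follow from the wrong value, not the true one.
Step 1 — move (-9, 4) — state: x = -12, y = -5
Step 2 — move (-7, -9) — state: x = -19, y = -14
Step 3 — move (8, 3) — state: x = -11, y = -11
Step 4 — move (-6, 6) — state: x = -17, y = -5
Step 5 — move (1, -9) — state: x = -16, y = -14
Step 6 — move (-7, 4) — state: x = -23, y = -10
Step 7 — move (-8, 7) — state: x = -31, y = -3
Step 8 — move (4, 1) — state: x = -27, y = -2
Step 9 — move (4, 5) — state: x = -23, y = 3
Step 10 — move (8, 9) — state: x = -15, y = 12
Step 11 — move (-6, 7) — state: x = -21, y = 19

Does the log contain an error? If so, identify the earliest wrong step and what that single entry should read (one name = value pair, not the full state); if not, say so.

no error

1. x = -3 + (-9) = -12, y = -9 + (4) = -5 (same as recorded)
2. x = -12 + (-7) = -19, y = -5 + (-9) = -14 (in agreement)
3. x = -19 + (8) = -11, y = -14 + (3) = -11 (verified)
4. x = -11 + (-6) = -17, y = -11 + (6) = -5 (confirmed correct)
5. x = -17 + (1) = -16, y = -5 + (-9) = -14 (agrees with the log)
6. x = -16 + (-7) = -23, y = -14 + (4) = -10 (agrees with the log)
7. x = -23 + (-8) = -31, y = -10 + (7) = -3 (checks out)
8. x = -31 + (4) = -27, y = -3 + (1) = -2 (matches)
9. x = -27 + (4) = -23, y = -2 + (5) = 3 (in agreement)
10. x = -23 + (8) = -15, y = 3 + (9) = 12 (confirmed correct)
11. x = -15 + (-6) = -21, y = 12 + (7) = 19 (agrees with the log)
Nothing is out of place; the run is error-free.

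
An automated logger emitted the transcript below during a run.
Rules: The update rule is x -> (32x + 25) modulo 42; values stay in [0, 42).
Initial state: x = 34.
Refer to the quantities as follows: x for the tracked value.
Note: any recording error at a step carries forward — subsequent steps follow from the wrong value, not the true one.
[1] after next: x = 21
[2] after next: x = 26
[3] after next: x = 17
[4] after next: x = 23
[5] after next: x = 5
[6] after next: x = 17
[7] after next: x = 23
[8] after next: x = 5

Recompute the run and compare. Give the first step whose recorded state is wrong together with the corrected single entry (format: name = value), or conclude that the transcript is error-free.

Step 1: x = (32*34 + 25) mod 42 = 21 — checks out.
Step 2: x = (32*21 + 25) mod 42 = 25 — first mismatch against the transcript.
First deviation found at step 2; the corrected entry is x = 25.

step 2, x = 25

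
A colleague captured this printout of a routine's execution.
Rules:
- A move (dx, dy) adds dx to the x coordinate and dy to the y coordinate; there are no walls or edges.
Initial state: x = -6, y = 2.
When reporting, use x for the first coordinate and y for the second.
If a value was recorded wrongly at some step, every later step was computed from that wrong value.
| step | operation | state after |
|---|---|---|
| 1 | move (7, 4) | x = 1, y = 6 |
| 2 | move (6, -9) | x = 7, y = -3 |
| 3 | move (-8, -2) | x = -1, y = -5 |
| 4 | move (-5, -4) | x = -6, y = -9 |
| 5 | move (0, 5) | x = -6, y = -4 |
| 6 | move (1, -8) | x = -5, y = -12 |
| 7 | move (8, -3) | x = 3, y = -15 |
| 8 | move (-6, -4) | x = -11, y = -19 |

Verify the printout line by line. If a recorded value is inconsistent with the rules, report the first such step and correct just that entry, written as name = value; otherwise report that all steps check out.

Step 1: x = -6 + (7) = 1, y = 2 + (4) = 6 — confirmed correct.
Step 2: x = 1 + (6) = 7, y = 6 + (-9) = -3 — same as recorded.
Step 3: x = 7 + (-8) = -1, y = -3 + (-2) = -5 — same as recorded.
Step 4: x = -1 + (-5) = -6, y = -5 + (-4) = -9 — exactly as logged.
Step 5: x = -6 + (0) = -6, y = -9 + (5) = -4 — in agreement.
Step 6: x = -6 + (1) = -5, y = -4 + (-8) = -12 — no discrepancy.
Step 7: x = -5 + (8) = 3, y = -12 + (-3) = -15 — verified.
Step 8: x = 3 + (-6) = -3, y = -15 + (-4) = -19 — the entry is off here.
The earliest wrong entry is at step 8: it should read x = -3.

step 8, x = -3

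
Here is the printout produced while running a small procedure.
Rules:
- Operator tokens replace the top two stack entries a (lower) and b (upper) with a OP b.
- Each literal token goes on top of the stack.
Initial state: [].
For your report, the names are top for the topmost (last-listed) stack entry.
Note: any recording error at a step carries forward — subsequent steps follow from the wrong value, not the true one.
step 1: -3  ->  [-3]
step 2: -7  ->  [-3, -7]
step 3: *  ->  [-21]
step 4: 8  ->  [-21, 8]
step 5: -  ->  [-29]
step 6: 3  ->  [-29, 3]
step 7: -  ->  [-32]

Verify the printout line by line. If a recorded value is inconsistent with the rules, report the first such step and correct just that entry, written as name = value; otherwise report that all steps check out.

Step 1: push -3: top = -3 — no discrepancy.
Step 2: push -7: top = -7 — exactly as logged.
Step 3: -3 * -7 = 21 — not what was recorded.
Step 3 is the first one off; corrected, top = 21.

step 3, top = 21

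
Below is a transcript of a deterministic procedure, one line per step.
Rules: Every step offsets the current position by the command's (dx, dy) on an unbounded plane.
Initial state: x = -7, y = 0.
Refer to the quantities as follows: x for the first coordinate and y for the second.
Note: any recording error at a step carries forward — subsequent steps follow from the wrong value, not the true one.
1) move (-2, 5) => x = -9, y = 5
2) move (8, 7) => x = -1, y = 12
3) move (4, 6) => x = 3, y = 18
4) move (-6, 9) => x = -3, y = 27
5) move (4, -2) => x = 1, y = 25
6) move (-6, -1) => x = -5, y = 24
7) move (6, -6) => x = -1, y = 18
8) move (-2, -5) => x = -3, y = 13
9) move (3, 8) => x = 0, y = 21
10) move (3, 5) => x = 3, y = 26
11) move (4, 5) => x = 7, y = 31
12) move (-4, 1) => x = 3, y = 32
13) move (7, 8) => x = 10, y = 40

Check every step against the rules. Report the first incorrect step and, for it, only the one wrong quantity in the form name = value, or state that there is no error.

step 7, x = 1

step 1: x = -7 + (-2) = -9, y = 0 + (5) = 5 -> matches
step 2: x = -9 + (8) = -1, y = 5 + (7) = 12 -> same as recorded
step 3: x = -1 + (4) = 3, y = 12 + (6) = 18 -> same as recorded
step 4: x = 3 + (-6) = -3, y = 18 + (9) = 27 -> verified
step 5: x = -3 + (4) = 1, y = 27 + (-2) = 25 -> checks out
step 6: x = 1 + (-6) = -5, y = 25 + (-1) = 24 -> agrees with the transcript
step 7: x = -5 + (6) = 1, y = 24 + (-6) = 18 -> not what was recorded
The audit stops at step 7: the recorded entry is wrong and should be x = 1.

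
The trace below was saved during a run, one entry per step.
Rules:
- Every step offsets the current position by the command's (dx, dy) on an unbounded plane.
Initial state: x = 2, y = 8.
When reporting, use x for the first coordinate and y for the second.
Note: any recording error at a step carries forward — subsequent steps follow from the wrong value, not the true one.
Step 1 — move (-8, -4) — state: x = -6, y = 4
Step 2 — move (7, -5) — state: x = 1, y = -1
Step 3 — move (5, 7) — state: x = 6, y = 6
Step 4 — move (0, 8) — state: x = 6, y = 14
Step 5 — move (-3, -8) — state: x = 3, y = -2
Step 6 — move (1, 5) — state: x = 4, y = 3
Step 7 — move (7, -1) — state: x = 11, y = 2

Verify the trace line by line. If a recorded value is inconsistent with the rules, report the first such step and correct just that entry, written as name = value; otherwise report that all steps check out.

step 1: x = 2 + (-8) = -6, y = 8 + (-4) = 4 -> confirmed correct
step 2: x = -6 + (7) = 1, y = 4 + (-5) = -1 -> exactly as logged
step 3: x = 1 + (5) = 6, y = -1 + (7) = 6 -> matches
step 4: x = 6 + (0) = 6, y = 6 + (8) = 14 -> verified
step 5: x = 6 + (-3) = 3, y = 14 + (-8) = 6 -> the trace disagrees here
Step 5 is the first one off; corrected, y = 6.

step 5, y = 6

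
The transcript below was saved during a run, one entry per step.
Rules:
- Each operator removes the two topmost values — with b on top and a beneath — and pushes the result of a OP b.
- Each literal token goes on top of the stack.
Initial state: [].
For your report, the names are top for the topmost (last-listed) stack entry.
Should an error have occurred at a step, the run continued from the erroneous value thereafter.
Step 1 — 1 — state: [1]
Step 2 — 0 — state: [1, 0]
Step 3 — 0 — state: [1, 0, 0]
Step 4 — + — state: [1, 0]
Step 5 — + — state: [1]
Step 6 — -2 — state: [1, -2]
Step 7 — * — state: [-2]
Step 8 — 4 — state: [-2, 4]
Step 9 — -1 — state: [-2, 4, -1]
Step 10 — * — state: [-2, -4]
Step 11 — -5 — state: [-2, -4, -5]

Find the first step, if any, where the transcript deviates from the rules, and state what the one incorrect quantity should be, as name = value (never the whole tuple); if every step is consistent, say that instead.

no error

Recomputing the run from the initial state:
step 1: [1]
step 2: [1, 0]
step 3: [1, 0, 0]
step 4: [1, 0]
step 5: [1]
step 6: [1, -2]
step 7: [-2]
step 8: [-2, 4]
step 9: [-2, 4, -1]
step 10: [-2, -4]
step 11: [-2, -4, -5]
This matches the transcript at every step.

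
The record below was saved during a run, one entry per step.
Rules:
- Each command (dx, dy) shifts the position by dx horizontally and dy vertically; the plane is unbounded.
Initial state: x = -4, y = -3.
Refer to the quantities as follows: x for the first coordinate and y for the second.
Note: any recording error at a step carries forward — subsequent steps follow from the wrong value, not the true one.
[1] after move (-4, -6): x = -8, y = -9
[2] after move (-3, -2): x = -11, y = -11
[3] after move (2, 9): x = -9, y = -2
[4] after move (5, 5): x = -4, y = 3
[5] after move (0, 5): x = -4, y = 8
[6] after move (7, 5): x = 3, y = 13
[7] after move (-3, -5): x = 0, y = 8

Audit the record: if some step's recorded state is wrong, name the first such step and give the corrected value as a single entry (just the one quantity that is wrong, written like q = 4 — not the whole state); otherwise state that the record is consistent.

Recomputing the run from the initial state:
step 1: x = -8, y = -9
step 2: x = -11, y = -11
step 3: x = -9, y = -2
step 4: x = -4, y = 3
step 5: x = -4, y = 8
step 6: x = 3, y = 13
step 7: x = 0, y = 8
This matches the record at every step.

no error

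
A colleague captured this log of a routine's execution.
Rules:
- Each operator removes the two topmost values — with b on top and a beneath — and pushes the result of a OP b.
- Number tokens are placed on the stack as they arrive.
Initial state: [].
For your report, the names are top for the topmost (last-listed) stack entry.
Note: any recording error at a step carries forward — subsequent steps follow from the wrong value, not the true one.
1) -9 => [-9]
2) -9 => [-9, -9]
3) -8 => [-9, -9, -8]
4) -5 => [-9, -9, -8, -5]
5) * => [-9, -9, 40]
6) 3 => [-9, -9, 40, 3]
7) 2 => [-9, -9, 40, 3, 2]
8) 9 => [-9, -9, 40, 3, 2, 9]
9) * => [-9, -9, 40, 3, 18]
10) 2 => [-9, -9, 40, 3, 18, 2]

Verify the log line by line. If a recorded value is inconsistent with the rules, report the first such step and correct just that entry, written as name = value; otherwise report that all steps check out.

no error

1. push -9: top = -9 (matches)
2. push -9: top = -9 (agrees with the log)
3. push -8: top = -8 (verified)
4. push -5: top = -5 (no discrepancy)
5. -8 * -5 = 40 (matches)
6. push 3: top = 3 (no discrepancy)
7. push 2: top = 2 (checks out)
8. push 9: top = 9 (matches)
9. 2 * 9 = 18 (confirmed correct)
10. push 2: top = 2 (exactly as logged)
Nothing is out of place; the run is error-free.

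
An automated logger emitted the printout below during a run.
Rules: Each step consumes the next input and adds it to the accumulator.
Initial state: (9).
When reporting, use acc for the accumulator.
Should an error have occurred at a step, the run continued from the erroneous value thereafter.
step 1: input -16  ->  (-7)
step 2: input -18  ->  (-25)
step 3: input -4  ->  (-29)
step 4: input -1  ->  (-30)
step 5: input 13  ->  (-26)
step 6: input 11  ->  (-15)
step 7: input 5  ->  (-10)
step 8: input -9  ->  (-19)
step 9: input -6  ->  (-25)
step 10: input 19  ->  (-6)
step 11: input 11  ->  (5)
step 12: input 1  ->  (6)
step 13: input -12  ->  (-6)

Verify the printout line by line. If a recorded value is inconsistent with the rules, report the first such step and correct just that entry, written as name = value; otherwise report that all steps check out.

Recomputing the run from the initial state:
step 1: acc = -7
step 2: acc = -25
step 3: acc = -29
step 4: acc = -30
step 5: acc = -17
step 6: acc = -6
step 7: acc = -1
step 8: acc = -10
step 9: acc = -16
step 10: acc = 3
step 11: acc = 14
step 12: acc = 15
step 13: acc = 3
The first disagreement with the printout is at step 5, where the value should be acc = -17.

step 5, acc = -17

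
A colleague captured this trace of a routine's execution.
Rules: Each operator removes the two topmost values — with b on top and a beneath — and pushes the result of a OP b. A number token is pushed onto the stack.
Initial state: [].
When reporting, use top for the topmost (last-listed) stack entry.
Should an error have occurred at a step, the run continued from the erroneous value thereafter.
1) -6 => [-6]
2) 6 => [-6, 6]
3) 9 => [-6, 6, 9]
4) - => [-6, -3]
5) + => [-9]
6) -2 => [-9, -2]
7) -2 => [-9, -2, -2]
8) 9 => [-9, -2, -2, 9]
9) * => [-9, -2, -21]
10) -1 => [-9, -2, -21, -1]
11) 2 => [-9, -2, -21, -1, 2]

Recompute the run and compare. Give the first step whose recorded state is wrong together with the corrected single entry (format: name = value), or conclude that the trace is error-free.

Recomputing the run from the initial state:
step 1: [-6]
step 2: [-6, 6]
step 3: [-6, 6, 9]
step 4: [-6, -3]
step 5: [-9]
step 6: [-9, -2]
step 7: [-9, -2, -2]
step 8: [-9, -2, -2, 9]
step 9: [-9, -2, -18]
step 10: [-9, -2, -18, -1]
step 11: [-9, -2, -18, -1, 2]
The first disagreement with the trace is at step 9, where the value should be top = -18.

step 9, top = -18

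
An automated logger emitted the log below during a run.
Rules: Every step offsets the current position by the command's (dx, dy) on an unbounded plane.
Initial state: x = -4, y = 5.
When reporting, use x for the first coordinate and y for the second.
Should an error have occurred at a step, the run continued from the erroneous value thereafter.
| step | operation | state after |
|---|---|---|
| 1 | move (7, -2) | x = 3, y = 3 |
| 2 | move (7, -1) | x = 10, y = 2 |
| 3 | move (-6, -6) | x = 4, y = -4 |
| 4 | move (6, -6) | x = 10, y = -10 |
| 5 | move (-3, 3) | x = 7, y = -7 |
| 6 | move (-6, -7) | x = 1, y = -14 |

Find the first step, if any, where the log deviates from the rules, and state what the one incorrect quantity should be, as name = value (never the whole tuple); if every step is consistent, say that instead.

step 1: x = -4 + (7) = 3, y = 5 + (-2) = 3 -> in agreement
step 2: x = 3 + (7) = 10, y = 3 + (-1) = 2 -> agrees with the log
step 3: x = 10 + (-6) = 4, y = 2 + (-6) = -4 -> confirmed correct
step 4: x = 4 + (6) = 10, y = -4 + (-6) = -10 -> in agreement
step 5: x = 10 + (-3) = 7, y = -10 + (3) = -7 -> exactly as logged
step 6: x = 7 + (-6) = 1, y = -7 + (-7) = -14 -> in agreement
All steps check out; nothing to correct.

no error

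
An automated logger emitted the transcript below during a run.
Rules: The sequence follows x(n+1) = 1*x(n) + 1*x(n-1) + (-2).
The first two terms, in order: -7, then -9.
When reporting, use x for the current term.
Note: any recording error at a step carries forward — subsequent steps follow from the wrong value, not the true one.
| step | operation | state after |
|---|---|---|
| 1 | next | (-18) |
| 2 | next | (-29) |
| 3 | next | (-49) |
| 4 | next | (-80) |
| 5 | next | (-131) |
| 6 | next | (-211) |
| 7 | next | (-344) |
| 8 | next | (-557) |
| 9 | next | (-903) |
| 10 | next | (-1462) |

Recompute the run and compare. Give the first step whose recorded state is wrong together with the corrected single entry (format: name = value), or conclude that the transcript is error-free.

step 6, x = -213

Step 1: x = 1*(-9) + (1)*(-7) + (-2) = -18 — matches.
Step 2: x = 1*(-18) + (1)*(-9) + (-2) = -29 — no discrepancy.
Step 3: x = 1*(-29) + (1)*(-18) + (-2) = -49 — same as recorded.
Step 4: x = 1*(-49) + (1)*(-29) + (-2) = -80 — confirmed correct.
Step 5: x = 1*(-80) + (1)*(-49) + (-2) = -131 — checks out.
Step 6: x = 1*(-131) + (1)*(-80) + (-2) = -213 — first mismatch against the transcript.
That makes step 6 the first incorrect line — x = -213 is what it should show.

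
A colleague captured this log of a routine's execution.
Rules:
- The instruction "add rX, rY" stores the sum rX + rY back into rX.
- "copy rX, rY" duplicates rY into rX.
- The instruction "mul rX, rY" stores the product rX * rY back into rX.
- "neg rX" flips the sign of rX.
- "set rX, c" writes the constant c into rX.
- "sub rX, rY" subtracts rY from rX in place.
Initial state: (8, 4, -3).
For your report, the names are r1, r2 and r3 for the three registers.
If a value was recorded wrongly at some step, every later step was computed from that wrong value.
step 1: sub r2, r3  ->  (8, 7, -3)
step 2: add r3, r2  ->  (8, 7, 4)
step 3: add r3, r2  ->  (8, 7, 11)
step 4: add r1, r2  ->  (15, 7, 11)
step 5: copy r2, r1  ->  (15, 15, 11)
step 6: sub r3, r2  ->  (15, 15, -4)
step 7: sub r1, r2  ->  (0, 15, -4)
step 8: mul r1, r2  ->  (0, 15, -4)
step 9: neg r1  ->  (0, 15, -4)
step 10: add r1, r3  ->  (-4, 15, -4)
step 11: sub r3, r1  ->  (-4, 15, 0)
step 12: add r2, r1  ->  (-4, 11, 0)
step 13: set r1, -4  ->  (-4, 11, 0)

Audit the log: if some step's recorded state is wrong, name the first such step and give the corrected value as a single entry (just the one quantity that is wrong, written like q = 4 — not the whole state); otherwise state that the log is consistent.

Recomputing the run from the initial state:
step 1: r1 = 8, r2 = 7, r3 = -3
step 2: r1 = 8, r2 = 7, r3 = 4
step 3: r1 = 8, r2 = 7, r3 = 11
step 4: r1 = 15, r2 = 7, r3 = 11
step 5: r1 = 15, r2 = 15, r3 = 11
step 6: r1 = 15, r2 = 15, r3 = -4
step 7: r1 = 0, r2 = 15, r3 = -4
step 8: r1 = 0, r2 = 15, r3 = -4
step 9: r1 = 0, r2 = 15, r3 = -4
step 10: r1 = -4, r2 = 15, r3 = -4
step 11: r1 = -4, r2 = 15, r3 = 0
step 12: r1 = -4, r2 = 11, r3 = 0
step 13: r1 = -4, r2 = 11, r3 = 0
This matches the log at every step.

no error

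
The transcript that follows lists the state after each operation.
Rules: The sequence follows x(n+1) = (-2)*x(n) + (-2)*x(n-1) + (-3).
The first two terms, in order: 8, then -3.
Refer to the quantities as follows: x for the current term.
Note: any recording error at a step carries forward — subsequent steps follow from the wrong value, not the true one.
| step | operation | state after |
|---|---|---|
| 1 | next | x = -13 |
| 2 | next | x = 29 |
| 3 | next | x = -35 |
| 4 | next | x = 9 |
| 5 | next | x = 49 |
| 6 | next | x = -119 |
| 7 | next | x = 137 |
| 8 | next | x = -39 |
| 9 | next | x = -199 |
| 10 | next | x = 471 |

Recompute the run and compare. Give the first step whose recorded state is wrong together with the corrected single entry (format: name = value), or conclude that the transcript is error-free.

step 10, x = 473

Recomputing the run from the initial state:
step 1: x = -13
step 2: x = 29
step 3: x = -35
step 4: x = 9
step 5: x = 49
step 6: x = -119
step 7: x = 137
step 8: x = -39
step 9: x = -199
step 10: x = 473
The first disagreement with the transcript is at step 10, where the value should be x = 473.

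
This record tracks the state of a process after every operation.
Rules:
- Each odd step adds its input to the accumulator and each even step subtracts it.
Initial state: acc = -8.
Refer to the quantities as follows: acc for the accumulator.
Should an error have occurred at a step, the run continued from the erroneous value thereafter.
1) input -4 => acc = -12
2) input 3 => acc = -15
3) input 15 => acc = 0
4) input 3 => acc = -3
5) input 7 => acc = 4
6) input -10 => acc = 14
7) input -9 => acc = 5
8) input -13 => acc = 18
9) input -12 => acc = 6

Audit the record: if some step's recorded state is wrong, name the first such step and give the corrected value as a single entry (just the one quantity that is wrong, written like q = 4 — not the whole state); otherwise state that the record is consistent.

no error

step 1: acc = -8 + -4 = -12 -> checks out
step 2: acc = -12 - 3 = -15 -> exactly as logged
step 3: acc = -15 + 15 = 0 -> checks out
step 4: acc = 0 - 3 = -3 -> same as recorded
step 5: acc = -3 + 7 = 4 -> verified
step 6: acc = 4 - -10 = 14 -> consistent with the record
step 7: acc = 14 + -9 = 5 -> agrees with the record
step 8: acc = 5 - -13 = 18 -> agrees with the record
step 9: acc = 18 + -12 = 6 -> consistent with the record
No step deviates from the rules.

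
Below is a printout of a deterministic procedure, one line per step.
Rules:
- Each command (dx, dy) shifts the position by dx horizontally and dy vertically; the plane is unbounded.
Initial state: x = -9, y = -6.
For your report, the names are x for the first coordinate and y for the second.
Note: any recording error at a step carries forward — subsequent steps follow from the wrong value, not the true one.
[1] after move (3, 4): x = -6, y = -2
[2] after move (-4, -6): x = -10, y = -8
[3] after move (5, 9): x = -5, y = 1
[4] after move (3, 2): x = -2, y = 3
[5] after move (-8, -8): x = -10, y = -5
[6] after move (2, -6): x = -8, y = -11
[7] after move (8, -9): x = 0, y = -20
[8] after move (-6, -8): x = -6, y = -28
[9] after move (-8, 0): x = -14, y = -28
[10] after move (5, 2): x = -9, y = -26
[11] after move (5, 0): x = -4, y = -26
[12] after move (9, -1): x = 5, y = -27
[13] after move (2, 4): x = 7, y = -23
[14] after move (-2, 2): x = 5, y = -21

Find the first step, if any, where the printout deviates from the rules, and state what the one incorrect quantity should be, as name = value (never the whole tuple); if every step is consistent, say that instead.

Recomputing the run from the initial state:
step 1: x = -6, y = -2
step 2: x = -10, y = -8
step 3: x = -5, y = 1
step 4: x = -2, y = 3
step 5: x = -10, y = -5
step 6: x = -8, y = -11
step 7: x = 0, y = -20
step 8: x = -6, y = -28
step 9: x = -14, y = -28
step 10: x = -9, y = -26
step 11: x = -4, y = -26
step 12: x = 5, y = -27
step 13: x = 7, y = -23
step 14: x = 5, y = -21
This matches the printout at every step.

no error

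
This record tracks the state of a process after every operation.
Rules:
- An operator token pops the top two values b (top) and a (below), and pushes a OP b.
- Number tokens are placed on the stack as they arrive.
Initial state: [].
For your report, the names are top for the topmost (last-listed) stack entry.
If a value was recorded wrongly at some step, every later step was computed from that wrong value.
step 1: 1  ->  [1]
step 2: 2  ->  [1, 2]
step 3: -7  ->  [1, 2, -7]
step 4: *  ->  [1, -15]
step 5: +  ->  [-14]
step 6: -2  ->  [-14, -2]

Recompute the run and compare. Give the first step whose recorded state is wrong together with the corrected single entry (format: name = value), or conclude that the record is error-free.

step 4, top = -14

1. push 1: top = 1 (consistent with the record)
2. push 2: top = 2 (confirmed correct)
3. push -7: top = -7 (no discrepancy)
4. 2 * -7 = -14 (a discrepancy with the record)
First deviation found at step 4; the corrected entry is top = -14.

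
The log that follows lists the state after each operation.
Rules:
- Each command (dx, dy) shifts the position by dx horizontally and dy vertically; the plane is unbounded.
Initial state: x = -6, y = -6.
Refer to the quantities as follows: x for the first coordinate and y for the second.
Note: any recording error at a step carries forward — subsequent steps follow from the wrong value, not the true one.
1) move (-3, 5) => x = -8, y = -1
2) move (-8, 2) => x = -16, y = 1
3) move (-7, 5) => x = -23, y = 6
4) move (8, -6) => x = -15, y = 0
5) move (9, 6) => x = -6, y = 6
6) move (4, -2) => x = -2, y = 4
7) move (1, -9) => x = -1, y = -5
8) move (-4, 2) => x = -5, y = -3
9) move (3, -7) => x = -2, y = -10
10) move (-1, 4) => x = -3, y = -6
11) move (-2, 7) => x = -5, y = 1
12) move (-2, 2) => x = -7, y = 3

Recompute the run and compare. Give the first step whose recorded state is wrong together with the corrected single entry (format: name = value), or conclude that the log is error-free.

Recomputing the run from the initial state:
step 1: x = -9, y = -1
step 2: x = -17, y = 1
step 3: x = -24, y = 6
step 4: x = -16, y = 0
step 5: x = -7, y = 6
step 6: x = -3, y = 4
step 7: x = -2, y = -5
step 8: x = -6, y = -3
step 9: x = -3, y = -10
step 10: x = -4, y = -6
step 11: x = -6, y = 1
step 12: x = -8, y = 3
The first disagreement with the log is at step 1, where the value should be x = -9.

step 1, x = -9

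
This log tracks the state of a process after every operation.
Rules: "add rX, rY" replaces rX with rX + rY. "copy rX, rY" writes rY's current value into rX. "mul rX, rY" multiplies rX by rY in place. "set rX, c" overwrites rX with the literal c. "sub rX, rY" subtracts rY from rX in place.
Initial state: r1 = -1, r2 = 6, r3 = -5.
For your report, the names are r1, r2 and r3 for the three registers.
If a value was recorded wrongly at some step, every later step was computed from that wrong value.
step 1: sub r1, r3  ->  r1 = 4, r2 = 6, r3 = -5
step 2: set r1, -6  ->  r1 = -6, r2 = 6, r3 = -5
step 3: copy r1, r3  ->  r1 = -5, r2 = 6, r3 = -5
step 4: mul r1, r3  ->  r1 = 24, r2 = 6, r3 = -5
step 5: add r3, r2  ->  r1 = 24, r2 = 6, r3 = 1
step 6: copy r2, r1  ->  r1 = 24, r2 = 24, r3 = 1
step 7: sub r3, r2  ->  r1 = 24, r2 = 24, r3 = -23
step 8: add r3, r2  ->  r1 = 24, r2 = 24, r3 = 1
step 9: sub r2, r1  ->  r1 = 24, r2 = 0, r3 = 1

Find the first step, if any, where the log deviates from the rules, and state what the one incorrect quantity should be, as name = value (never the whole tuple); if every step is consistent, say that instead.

Recomputing the run from the initial state:
step 1: r1 = 4, r2 = 6, r3 = -5
step 2: r1 = -6, r2 = 6, r3 = -5
step 3: r1 = -5, r2 = 6, r3 = -5
step 4: r1 = 25, r2 = 6, r3 = -5
step 5: r1 = 25, r2 = 6, r3 = 1
step 6: r1 = 25, r2 = 25, r3 = 1
step 7: r1 = 25, r2 = 25, r3 = -24
step 8: r1 = 25, r2 = 25, r3 = 1
step 9: r1 = 25, r2 = 0, r3 = 1
The first disagreement with the log is at step 4, where the value should be r1 = 25.

step 4, r1 = 25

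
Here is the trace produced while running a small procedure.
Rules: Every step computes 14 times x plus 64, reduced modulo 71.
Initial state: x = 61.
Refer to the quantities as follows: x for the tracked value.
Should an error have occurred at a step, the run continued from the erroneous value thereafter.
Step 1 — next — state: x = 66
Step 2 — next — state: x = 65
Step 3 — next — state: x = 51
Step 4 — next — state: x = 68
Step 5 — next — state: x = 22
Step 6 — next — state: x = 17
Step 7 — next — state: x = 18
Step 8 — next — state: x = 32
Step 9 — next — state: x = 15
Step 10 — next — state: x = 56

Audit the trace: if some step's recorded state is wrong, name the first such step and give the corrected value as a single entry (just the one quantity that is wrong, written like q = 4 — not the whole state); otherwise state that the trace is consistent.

Recomputing the run from the initial state:
step 1: x = 66
step 2: x = 65
step 3: x = 51
step 4: x = 68
step 5: x = 22
step 6: x = 17
step 7: x = 18
step 8: x = 32
step 9: x = 15
step 10: x = 61
The first disagreement with the trace is at step 10, where the value should be x = 61.

step 10, x = 61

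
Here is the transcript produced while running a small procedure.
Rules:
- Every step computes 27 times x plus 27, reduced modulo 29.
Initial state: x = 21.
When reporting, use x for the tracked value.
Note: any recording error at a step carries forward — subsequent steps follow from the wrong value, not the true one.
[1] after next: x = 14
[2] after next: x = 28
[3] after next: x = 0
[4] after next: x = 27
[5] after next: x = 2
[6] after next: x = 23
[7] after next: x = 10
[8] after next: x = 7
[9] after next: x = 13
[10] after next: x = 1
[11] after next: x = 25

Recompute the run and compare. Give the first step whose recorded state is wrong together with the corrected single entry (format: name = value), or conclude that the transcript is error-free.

no error

Step 1: x = (27*21 + 27) mod 29 = 14 — agrees with the transcript.
Step 2: x = (27*14 + 27) mod 29 = 28 — exactly as logged.
Step 3: x = (27*28 + 27) mod 29 = 0 — exactly as logged.
Step 4: x = (27*0 + 27) mod 29 = 27 — verified.
Step 5: x = (27*27 + 27) mod 29 = 2 — in agreement.
Step 6: x = (27*2 + 27) mod 29 = 23 — confirmed correct.
Step 7: x = (27*23 + 27) mod 29 = 10 — checks out.
Step 8: x = (27*10 + 27) mod 29 = 7 — agrees with the transcript.
Step 9: x = (27*7 + 27) mod 29 = 13 — confirmed correct.
Step 10: x = (27*13 + 27) mod 29 = 1 — confirmed correct.
Step 11: x = (27*1 + 27) mod 29 = 25 — same as recorded.
Each recorded entry agrees with the recomputation.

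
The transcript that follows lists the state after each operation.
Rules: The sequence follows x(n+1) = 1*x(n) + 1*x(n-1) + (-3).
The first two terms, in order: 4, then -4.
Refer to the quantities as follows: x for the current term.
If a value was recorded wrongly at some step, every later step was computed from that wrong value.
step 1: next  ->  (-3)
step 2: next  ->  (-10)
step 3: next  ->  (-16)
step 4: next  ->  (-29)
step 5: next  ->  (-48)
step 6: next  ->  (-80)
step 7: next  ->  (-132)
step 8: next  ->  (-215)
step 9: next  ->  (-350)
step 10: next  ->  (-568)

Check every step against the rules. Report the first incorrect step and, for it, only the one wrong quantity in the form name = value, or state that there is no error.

step 7, x = -131

step 1: x = 1*(-4) + (1)*(4) + (-3) = -3 -> verified
step 2: x = 1*(-3) + (1)*(-4) + (-3) = -10 -> agrees with the transcript
step 3: x = 1*(-10) + (1)*(-3) + (-3) = -16 -> exactly as logged
step 4: x = 1*(-16) + (1)*(-10) + (-3) = -29 -> confirmed correct
step 5: x = 1*(-29) + (1)*(-16) + (-3) = -48 -> confirmed correct
step 6: x = 1*(-48) + (1)*(-29) + (-3) = -80 -> no discrepancy
step 7: x = 1*(-80) + (1)*(-48) + (-3) = -131 -> the transcript has a different value
Step 7 is the first one off; corrected, x = -131.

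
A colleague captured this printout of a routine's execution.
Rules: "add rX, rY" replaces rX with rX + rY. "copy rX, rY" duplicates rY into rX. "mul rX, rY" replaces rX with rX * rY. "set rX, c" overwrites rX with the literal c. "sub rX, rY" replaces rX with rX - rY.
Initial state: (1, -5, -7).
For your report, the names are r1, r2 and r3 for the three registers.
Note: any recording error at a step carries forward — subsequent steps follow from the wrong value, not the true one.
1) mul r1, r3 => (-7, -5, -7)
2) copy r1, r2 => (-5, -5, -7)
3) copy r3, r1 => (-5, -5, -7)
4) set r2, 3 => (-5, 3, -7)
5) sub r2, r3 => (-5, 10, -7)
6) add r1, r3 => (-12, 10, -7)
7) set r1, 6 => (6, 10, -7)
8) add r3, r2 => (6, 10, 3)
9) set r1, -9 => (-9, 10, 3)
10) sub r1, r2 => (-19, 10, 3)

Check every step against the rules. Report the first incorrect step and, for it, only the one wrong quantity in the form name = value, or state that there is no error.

step 1: r1 = 1 * -7 = -7 -> in agreement
step 2: r1 = -5 -> confirmed correct
step 3: r3 = -5 -> a discrepancy with the printout
So the first discrepancy is step 3, where the right value is r3 = -5.

step 3, r3 = -5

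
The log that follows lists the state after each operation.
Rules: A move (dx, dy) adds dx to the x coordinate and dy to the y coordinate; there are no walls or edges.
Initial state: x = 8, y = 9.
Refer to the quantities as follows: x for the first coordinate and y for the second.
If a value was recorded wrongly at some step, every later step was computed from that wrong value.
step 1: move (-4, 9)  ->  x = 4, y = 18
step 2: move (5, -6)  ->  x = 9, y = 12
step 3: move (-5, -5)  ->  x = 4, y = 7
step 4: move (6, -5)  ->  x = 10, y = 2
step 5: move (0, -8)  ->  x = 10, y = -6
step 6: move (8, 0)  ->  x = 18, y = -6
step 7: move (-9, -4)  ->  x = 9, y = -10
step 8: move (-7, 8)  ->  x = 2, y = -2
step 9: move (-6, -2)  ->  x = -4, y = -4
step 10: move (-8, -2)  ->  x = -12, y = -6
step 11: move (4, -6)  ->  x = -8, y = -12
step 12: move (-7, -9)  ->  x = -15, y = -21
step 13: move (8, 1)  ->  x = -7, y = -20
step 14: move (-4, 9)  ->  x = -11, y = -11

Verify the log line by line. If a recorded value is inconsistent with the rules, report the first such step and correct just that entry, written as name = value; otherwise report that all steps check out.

Recomputing the run from the initial state:
step 1: x = 4, y = 18
step 2: x = 9, y = 12
step 3: x = 4, y = 7
step 4: x = 10, y = 2
step 5: x = 10, y = -6
step 6: x = 18, y = -6
step 7: x = 9, y = -10
step 8: x = 2, y = -2
step 9: x = -4, y = -4
step 10: x = -12, y = -6
step 11: x = -8, y = -12
step 12: x = -15, y = -21
step 13: x = -7, y = -20
step 14: x = -11, y = -11
This matches the log at every step.

no error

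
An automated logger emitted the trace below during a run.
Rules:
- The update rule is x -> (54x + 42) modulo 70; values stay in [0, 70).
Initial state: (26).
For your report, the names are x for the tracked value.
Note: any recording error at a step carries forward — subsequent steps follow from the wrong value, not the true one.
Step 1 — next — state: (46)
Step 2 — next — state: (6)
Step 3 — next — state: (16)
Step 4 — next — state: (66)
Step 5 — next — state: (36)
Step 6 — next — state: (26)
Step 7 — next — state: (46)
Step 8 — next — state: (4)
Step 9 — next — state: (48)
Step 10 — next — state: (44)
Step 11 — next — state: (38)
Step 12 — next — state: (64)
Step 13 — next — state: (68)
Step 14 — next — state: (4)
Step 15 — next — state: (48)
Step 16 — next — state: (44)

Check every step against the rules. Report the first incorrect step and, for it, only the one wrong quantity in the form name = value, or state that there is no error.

step 8, x = 6

1. x = (54*26 + 42) mod 70 = 46 (checks out)
2. x = (54*46 + 42) mod 70 = 6 (no discrepancy)
3. x = (54*6 + 42) mod 70 = 16 (verified)
4. x = (54*16 + 42) mod 70 = 66 (exactly as logged)
5. x = (54*66 + 42) mod 70 = 36 (confirmed correct)
6. x = (54*36 + 42) mod 70 = 26 (checks out)
7. x = (54*26 + 42) mod 70 = 46 (no discrepancy)
8. x = (54*46 + 42) mod 70 = 6 (first mismatch against the trace)
So the first discrepancy is step 8, where the right value is x = 6.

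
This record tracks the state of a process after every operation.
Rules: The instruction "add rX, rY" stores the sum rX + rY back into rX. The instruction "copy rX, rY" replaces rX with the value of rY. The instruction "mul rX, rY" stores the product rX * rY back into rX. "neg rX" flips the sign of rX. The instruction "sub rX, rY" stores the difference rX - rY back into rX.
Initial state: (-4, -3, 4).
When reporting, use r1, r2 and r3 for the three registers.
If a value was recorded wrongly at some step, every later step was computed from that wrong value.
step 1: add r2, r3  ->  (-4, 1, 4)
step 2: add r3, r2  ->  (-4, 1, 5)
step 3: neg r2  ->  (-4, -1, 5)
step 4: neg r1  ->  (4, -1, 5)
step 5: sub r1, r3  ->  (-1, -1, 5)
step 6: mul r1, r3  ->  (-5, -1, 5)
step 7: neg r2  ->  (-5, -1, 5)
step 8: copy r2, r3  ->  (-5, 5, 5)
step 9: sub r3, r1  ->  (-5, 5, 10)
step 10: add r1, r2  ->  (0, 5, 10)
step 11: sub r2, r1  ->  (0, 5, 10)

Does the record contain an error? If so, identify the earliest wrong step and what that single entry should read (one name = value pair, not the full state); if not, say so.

Recomputing the run from the initial state:
step 1: r1 = -4, r2 = 1, r3 = 4
step 2: r1 = -4, r2 = 1, r3 = 5
step 3: r1 = -4, r2 = -1, r3 = 5
step 4: r1 = 4, r2 = -1, r3 = 5
step 5: r1 = -1, r2 = -1, r3 = 5
step 6: r1 = -5, r2 = -1, r3 = 5
step 7: r1 = -5, r2 = 1, r3 = 5
step 8: r1 = -5, r2 = 5, r3 = 5
step 9: r1 = -5, r2 = 5, r3 = 10
step 10: r1 = 0, r2 = 5, r3 = 10
step 11: r1 = 0, r2 = 5, r3 = 10
The first disagreement with the record is at step 7, where the value should be r2 = 1.

step 7, r2 = 1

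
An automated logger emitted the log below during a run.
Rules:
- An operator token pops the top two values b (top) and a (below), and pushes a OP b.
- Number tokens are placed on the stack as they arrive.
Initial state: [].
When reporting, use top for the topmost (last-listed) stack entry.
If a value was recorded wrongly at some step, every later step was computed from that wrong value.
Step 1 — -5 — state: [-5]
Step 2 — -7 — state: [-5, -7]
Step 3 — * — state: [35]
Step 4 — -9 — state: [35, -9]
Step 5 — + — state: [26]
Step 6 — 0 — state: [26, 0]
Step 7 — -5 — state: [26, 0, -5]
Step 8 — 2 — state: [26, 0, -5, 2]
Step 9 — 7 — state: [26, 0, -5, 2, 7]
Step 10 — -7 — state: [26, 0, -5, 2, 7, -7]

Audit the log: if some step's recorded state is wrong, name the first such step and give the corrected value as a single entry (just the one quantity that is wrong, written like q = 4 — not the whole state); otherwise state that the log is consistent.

Recomputing the run from the initial state:
step 1: [-5]
step 2: [-5, -7]
step 3: [35]
step 4: [35, -9]
step 5: [26]
step 6: [26, 0]
step 7: [26, 0, -5]
step 8: [26, 0, -5, 2]
step 9: [26, 0, -5, 2, 7]
step 10: [26, 0, -5, 2, 7, -7]
This matches the log at every step.

no error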